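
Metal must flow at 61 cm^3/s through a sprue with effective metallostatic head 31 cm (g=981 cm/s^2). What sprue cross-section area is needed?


Formula: v = sqrt(2*g*h), A = Q/v
Velocity: v = sqrt(2 * 981 * 31) = sqrt(60822) = 246.6212 cm/s
Sprue area: A = Q / v = 61 / 246.6212 = 0.2473 cm^2


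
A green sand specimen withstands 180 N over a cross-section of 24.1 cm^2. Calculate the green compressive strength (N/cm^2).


Formula: Compressive Strength = Force / Area
Strength = 180 N / 24.1 cm^2 = 7.4689 N/cm^2


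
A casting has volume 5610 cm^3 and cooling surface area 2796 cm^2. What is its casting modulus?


Formula: Casting Modulus M = V / A
M = 5610 cm^3 / 2796 cm^2 = 2.0064 cm

Final answer: 2.0064 cm


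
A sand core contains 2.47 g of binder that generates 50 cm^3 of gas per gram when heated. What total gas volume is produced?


Formula: V_gas = W_binder * gas_evolution_rate
V = 2.47 g * 50 cm^3/g = 123.5000 cm^3

123.5000 cm^3


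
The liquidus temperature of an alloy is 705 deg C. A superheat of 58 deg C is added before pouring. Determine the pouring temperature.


Formula: T_pour = T_melt + Superheat
T_pour = 705 + 58 = 763 deg C

Final answer: 763 deg C


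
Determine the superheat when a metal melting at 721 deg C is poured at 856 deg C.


Formula: Superheat = T_pour - T_melt
Superheat = 856 - 721 = 135 deg C

135 deg C


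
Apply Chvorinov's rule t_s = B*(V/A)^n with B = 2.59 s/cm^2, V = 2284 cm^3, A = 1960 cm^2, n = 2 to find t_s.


Formula: t_s = B * (V/A)^n  (Chvorinov's rule, n=2)
Modulus M = V/A = 2284/1960 = 1.165306 cm
M^2 = 1.165306^2 = 1.357938 cm^2
t_s = 2.59 * 1.357938 = 3.5171 s

Answer: 3.5171 s


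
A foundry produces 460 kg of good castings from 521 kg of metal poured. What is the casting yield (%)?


Formula: Casting Yield = (W_good / W_total) * 100
Yield = (460 kg / 521 kg) * 100 = 88.2917%

88.2917%


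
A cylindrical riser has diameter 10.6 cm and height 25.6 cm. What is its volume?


Formula: V = pi * (D/2)^2 * H  (cylinder volume)
Radius = D/2 = 10.6/2 = 5.3 cm
V = pi * 5.3^2 * 25.6 = 2259.1318 cm^3

Answer: 2259.1318 cm^3


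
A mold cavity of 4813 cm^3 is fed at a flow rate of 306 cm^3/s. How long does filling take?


Formula: t_fill = V_mold / Q_flow
t = 4813 cm^3 / 306 cm^3/s = 15.7288 s


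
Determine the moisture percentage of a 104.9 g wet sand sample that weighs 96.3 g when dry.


Formula: MC = (W_wet - W_dry) / W_wet * 100
Water mass = 104.9 - 96.3 = 8.6 g
MC = 8.6 / 104.9 * 100 = 8.1983%

Answer: 8.1983%


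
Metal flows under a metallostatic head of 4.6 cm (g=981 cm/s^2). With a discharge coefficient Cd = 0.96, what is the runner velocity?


Formula: v = Cd * sqrt(2 * g * h)  (Torricelli with discharge coefficient)
2*g*h = 2 * 981 * 4.6 = 9025.2 cm^2/s^2
sqrt(9025.2) = 95.00105 cm/s
v = 0.96 * 95.00105 = 91.2010 cm/s


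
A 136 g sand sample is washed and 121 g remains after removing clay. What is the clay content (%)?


Formula: Clay% = (W_total - W_washed) / W_total * 100
Clay mass = 136 - 121 = 15 g
Clay% = 15 / 136 * 100 = 11.0294%

Answer: 11.0294%


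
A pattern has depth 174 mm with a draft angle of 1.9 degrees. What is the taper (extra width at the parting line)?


Formula: taper = depth * tan(draft_angle)
tan(1.9 deg) = 0.0331734
taper = 174 mm * 0.0331734 = 5.7722 mm


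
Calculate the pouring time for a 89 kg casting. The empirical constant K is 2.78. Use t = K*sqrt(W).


Formula: t = K * sqrt(W)
sqrt(W) = sqrt(89) = 9.43398
t = 2.78 * 9.43398 = 26.2265 s

26.2265 s


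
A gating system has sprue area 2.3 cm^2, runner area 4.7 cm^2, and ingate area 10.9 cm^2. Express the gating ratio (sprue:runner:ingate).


Sprue:Runner:Ingate = 1 : 4.7/2.3 : 10.9/2.3 = 1:2.04:4.74

Final answer: 1:2.04:4.74


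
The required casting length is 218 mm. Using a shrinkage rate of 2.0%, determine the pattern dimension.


Formula: L_pattern = L_casting * (1 + shrinkage_rate/100)
Shrinkage factor = 1 + 2.0/100 = 1.02
L_pattern = 218 mm * 1.02 = 222.3600 mm

222.3600 mm


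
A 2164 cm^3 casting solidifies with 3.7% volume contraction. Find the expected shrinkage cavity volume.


Formula: V_shrink = V_casting * shrinkage_pct / 100
V_shrink = 2164 cm^3 * 3.7 / 100 = 80.0680 cm^3

80.0680 cm^3


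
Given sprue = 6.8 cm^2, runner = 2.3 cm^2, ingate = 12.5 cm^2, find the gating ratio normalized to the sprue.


Sprue:Runner:Ingate = 1 : 2.3/6.8 : 12.5/6.8 = 1:0.34:1.84

Answer: 1:0.34:1.84


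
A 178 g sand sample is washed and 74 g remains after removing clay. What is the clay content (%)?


Formula: Clay% = (W_total - W_washed) / W_total * 100
Clay mass = 178 - 74 = 104 g
Clay% = 104 / 178 * 100 = 58.4270%


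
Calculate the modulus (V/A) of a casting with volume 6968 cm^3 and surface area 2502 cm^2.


Formula: Casting Modulus M = V / A
M = 6968 cm^3 / 2502 cm^2 = 2.7850 cm


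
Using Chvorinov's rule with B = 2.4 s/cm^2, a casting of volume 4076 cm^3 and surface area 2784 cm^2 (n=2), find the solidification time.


Formula: t_s = B * (V/A)^n  (Chvorinov's rule, n=2)
Modulus M = V/A = 4076/2784 = 1.464080 cm
M^2 = 1.464080^2 = 2.143530 cm^2
t_s = 2.4 * 2.143530 = 5.1445 s

Answer: 5.1445 s


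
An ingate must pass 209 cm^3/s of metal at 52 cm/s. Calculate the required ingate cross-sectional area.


Formula: A_ingate = Q / v  (continuity equation)
A = 209 cm^3/s / 52 cm/s = 4.0192 cm^2

4.0192 cm^2


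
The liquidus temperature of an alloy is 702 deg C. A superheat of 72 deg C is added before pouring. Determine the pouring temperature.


Formula: T_pour = T_melt + Superheat
T_pour = 702 + 72 = 774 deg C

774 deg C


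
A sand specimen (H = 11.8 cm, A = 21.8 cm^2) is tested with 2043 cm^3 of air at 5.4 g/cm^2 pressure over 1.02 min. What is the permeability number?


Formula: Permeability Number P = (V * H) / (p * A * t)
Numerator: V * H = 2043 * 11.8 = 24107.4
Denominator: p * A * t = 5.4 * 21.8 * 1.02 = 120.0744
P = 24107.4 / 120.0744 = 200.7705

Final answer: 200.7705


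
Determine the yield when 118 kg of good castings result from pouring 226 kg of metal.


Formula: Casting Yield = (W_good / W_total) * 100
Yield = (118 kg / 226 kg) * 100 = 52.2124%


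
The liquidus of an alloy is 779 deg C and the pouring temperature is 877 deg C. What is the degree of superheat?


Formula: Superheat = T_pour - T_melt
Superheat = 877 - 779 = 98 deg C


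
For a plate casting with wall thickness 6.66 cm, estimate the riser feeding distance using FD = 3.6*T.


Formula: FD = 3.6 * T  (riser feeding-distance rule)
FD = 3.6 * 6.66 cm = 23.9760 cm

23.9760 cm


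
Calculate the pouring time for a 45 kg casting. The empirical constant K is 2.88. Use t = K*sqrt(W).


Formula: t = K * sqrt(W)
sqrt(W) = sqrt(45) = 6.70820
t = 2.88 * 6.70820 = 19.3196 s

19.3196 s


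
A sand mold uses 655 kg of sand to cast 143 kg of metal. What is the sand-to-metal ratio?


Formula: Sand-to-Metal Ratio = W_sand / W_metal
Ratio = 655 kg / 143 kg = 4.5804


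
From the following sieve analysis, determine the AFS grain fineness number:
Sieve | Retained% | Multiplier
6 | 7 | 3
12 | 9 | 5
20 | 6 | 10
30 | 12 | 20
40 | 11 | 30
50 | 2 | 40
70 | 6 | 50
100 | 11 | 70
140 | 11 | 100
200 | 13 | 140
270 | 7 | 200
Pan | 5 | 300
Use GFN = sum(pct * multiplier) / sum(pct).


Formula: GFN = sum(pct * multiplier) / sum(pct)
sum(pct * multiplier) = 7666
sum(pct) = 100
GFN = 7666 / 100 = 76.66

76.66


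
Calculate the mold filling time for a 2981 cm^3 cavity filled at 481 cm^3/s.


Formula: t_fill = V_mold / Q_flow
t = 2981 cm^3 / 481 cm^3/s = 6.1975 s

Answer: 6.1975 s


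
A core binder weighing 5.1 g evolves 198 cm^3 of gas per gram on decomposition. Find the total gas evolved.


Formula: V_gas = W_binder * gas_evolution_rate
V = 5.1 g * 198 cm^3/g = 1009.8000 cm^3

1009.8000 cm^3


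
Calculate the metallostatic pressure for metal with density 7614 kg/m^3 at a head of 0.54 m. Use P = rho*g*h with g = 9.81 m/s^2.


Formula: P = rho * g * h
rho * g = 7614 * 9.81 = 74693.34 N/m^3
P = 74693.34 * 0.54 = 40334.4036 Pa


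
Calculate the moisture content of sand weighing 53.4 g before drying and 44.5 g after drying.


Formula: MC = (W_wet - W_dry) / W_wet * 100
Water mass = 53.4 - 44.5 = 8.9 g
MC = 8.9 / 53.4 * 100 = 16.6667%

Answer: 16.6667%


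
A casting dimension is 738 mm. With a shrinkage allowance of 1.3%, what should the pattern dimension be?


Formula: L_pattern = L_casting * (1 + shrinkage_rate/100)
Shrinkage factor = 1 + 1.3/100 = 1.013
L_pattern = 738 mm * 1.013 = 747.5940 mm


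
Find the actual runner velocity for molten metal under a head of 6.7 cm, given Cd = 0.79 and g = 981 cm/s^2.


Formula: v = Cd * sqrt(2 * g * h)  (Torricelli with discharge coefficient)
2*g*h = 2 * 981 * 6.7 = 13145.4 cm^2/s^2
sqrt(13145.4) = 114.65339 cm/s
v = 0.79 * 114.65339 = 90.5762 cm/s


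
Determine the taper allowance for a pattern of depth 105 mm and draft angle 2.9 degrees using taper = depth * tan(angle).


Formula: taper = depth * tan(draft_angle)
tan(2.9 deg) = 0.0506578
taper = 105 mm * 0.0506578 = 5.3191 mm

5.3191 mm


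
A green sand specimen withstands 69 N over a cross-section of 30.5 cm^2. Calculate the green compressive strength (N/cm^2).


Formula: Compressive Strength = Force / Area
Strength = 69 N / 30.5 cm^2 = 2.2623 N/cm^2

2.2623 N/cm^2


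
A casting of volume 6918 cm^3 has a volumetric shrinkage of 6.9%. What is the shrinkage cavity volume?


Formula: V_shrink = V_casting * shrinkage_pct / 100
V_shrink = 6918 cm^3 * 6.9 / 100 = 477.3420 cm^3


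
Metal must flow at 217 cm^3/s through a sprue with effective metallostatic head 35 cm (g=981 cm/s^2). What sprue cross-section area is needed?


Formula: v = sqrt(2*g*h), A = Q/v
Velocity: v = sqrt(2 * 981 * 35) = sqrt(68670) = 262.0496 cm/s
Sprue area: A = Q / v = 217 / 262.0496 = 0.8281 cm^2

Answer: 0.8281 cm^2


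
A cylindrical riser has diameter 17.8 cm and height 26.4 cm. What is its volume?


Formula: V = pi * (D/2)^2 * H  (cylinder volume)
Radius = D/2 = 17.8/2 = 8.9 cm
V = pi * 8.9^2 * 26.4 = 6569.5226 cm^3

6569.5226 cm^3


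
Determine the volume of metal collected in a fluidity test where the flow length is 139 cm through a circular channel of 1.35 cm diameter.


Formula: V = pi * (d/2)^2 * L  (cylinder volume)
Radius = 1.35/2 = 0.675 cm
V = pi * 0.675^2 * 139 = 198.9630 cm^3

Final answer: 198.9630 cm^3


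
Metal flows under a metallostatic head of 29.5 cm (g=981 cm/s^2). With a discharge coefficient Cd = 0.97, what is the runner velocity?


Formula: v = Cd * sqrt(2 * g * h)  (Torricelli with discharge coefficient)
2*g*h = 2 * 981 * 29.5 = 57879.0 cm^2/s^2
sqrt(57879.0) = 240.58055 cm/s
v = 0.97 * 240.58055 = 233.3631 cm/s

Answer: 233.3631 cm/s


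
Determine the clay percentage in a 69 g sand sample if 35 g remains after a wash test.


Formula: Clay% = (W_total - W_washed) / W_total * 100
Clay mass = 69 - 35 = 34 g
Clay% = 34 / 69 * 100 = 49.2754%


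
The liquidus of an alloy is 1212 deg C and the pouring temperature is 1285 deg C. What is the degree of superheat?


Formula: Superheat = T_pour - T_melt
Superheat = 1285 - 1212 = 73 deg C

Final answer: 73 deg C


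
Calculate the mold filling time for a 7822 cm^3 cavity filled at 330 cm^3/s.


Formula: t_fill = V_mold / Q_flow
t = 7822 cm^3 / 330 cm^3/s = 23.7030 s


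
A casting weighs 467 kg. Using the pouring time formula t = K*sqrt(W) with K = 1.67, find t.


Formula: t = K * sqrt(W)
sqrt(W) = sqrt(467) = 21.61018
t = 1.67 * 21.61018 = 36.0890 s

36.0890 s


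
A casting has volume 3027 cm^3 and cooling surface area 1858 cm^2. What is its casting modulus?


Formula: Casting Modulus M = V / A
M = 3027 cm^3 / 1858 cm^2 = 1.6292 cm

1.6292 cm


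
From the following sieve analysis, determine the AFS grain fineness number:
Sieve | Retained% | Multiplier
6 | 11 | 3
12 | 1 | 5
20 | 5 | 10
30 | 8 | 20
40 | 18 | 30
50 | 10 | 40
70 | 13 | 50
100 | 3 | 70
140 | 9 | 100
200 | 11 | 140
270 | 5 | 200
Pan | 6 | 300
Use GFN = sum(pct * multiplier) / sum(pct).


Formula: GFN = sum(pct * multiplier) / sum(pct)
sum(pct * multiplier) = 7288
sum(pct) = 100
GFN = 7288 / 100 = 72.88

72.88


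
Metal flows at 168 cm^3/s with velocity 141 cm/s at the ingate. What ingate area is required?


Formula: A_ingate = Q / v  (continuity equation)
A = 168 cm^3/s / 141 cm/s = 1.1915 cm^2

Final answer: 1.1915 cm^2


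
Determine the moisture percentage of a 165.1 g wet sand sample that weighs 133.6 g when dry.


Formula: MC = (W_wet - W_dry) / W_wet * 100
Water mass = 165.1 - 133.6 = 31.5 g
MC = 31.5 / 165.1 * 100 = 19.0793%

19.0793%


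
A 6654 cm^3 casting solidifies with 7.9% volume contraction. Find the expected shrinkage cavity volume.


Formula: V_shrink = V_casting * shrinkage_pct / 100
V_shrink = 6654 cm^3 * 7.9 / 100 = 525.6660 cm^3

525.6660 cm^3


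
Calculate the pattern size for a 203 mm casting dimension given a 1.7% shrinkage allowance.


Formula: L_pattern = L_casting * (1 + shrinkage_rate/100)
Shrinkage factor = 1 + 1.7/100 = 1.017
L_pattern = 203 mm * 1.017 = 206.4510 mm

Final answer: 206.4510 mm


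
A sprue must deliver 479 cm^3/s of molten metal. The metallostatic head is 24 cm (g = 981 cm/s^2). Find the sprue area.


Formula: v = sqrt(2*g*h), A = Q/v
Velocity: v = sqrt(2 * 981 * 24) = sqrt(47088) = 216.9977 cm/s
Sprue area: A = Q / v = 479 / 216.9977 = 2.2074 cm^2

Answer: 2.2074 cm^2


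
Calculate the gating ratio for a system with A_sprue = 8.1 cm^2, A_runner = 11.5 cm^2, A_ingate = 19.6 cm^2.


Sprue:Runner:Ingate = 1 : 11.5/8.1 : 19.6/8.1 = 1:1.42:2.42

Answer: 1:1.42:2.42


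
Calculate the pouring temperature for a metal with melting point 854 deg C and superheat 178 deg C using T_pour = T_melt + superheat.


Formula: T_pour = T_melt + Superheat
T_pour = 854 + 178 = 1032 deg C

Answer: 1032 deg C


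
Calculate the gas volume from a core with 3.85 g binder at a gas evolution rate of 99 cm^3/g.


Formula: V_gas = W_binder * gas_evolution_rate
V = 3.85 g * 99 cm^3/g = 381.1500 cm^3

Final answer: 381.1500 cm^3


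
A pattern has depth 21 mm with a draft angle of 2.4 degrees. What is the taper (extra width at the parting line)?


Formula: taper = depth * tan(draft_angle)
tan(2.4 deg) = 0.0419124
taper = 21 mm * 0.0419124 = 0.8802 mm

Answer: 0.8802 mm


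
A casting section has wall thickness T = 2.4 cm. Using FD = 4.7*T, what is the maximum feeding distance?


Formula: FD = 4.7 * T  (riser feeding-distance rule)
FD = 4.7 * 2.4 cm = 11.2800 cm


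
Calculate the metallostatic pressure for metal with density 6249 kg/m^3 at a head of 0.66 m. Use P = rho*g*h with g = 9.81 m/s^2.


Formula: P = rho * g * h
rho * g = 6249 * 9.81 = 61302.69 N/m^3
P = 61302.69 * 0.66 = 40459.7754 Pa

Final answer: 40459.7754 Pa


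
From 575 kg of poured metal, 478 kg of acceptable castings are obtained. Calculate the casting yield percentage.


Formula: Casting Yield = (W_good / W_total) * 100
Yield = (478 kg / 575 kg) * 100 = 83.1304%

Final answer: 83.1304%


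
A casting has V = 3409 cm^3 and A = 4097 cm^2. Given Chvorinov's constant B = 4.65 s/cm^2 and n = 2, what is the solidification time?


Formula: t_s = B * (V/A)^n  (Chvorinov's rule, n=2)
Modulus M = V/A = 3409/4097 = 0.832072 cm
M^2 = 0.832072^2 = 0.692344 cm^2
t_s = 4.65 * 0.692344 = 3.2194 s


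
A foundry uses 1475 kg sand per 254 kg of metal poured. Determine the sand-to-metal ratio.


Formula: Sand-to-Metal Ratio = W_sand / W_metal
Ratio = 1475 kg / 254 kg = 5.8071

5.8071


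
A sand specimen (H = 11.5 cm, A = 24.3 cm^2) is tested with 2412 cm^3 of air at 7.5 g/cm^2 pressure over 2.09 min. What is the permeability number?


Formula: Permeability Number P = (V * H) / (p * A * t)
Numerator: V * H = 2412 * 11.5 = 27738.0
Denominator: p * A * t = 7.5 * 24.3 * 2.09 = 380.9025
P = 27738.0 / 380.9025 = 72.8218

Answer: 72.8218


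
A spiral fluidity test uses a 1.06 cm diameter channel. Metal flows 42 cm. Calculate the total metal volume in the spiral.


Formula: V = pi * (d/2)^2 * L  (cylinder volume)
Radius = 1.06/2 = 0.53 cm
V = pi * 0.53^2 * 42 = 37.0639 cm^3


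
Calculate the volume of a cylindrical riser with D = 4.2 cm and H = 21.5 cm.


Formula: V = pi * (D/2)^2 * H  (cylinder volume)
Radius = D/2 = 4.2/2 = 2.1 cm
V = pi * 2.1^2 * 21.5 = 297.8701 cm^3

297.8701 cm^3


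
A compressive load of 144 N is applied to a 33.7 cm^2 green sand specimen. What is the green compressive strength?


Formula: Compressive Strength = Force / Area
Strength = 144 N / 33.7 cm^2 = 4.2730 N/cm^2

Answer: 4.2730 N/cm^2


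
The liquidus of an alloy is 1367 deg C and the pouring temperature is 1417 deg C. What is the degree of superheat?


Formula: Superheat = T_pour - T_melt
Superheat = 1417 - 1367 = 50 deg C

Final answer: 50 deg C


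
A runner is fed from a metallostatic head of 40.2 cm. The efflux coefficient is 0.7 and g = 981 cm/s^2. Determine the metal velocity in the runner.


Formula: v = Cd * sqrt(2 * g * h)  (Torricelli with discharge coefficient)
2*g*h = 2 * 981 * 40.2 = 78872.4 cm^2/s^2
sqrt(78872.4) = 280.84230 cm/s
v = 0.7 * 280.84230 = 196.5896 cm/s


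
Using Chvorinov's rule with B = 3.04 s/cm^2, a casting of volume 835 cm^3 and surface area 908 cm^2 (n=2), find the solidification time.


Formula: t_s = B * (V/A)^n  (Chvorinov's rule, n=2)
Modulus M = V/A = 835/908 = 0.919604 cm
M^2 = 0.919604^2 = 0.845672 cm^2
t_s = 3.04 * 0.845672 = 2.5708 s

Answer: 2.5708 s


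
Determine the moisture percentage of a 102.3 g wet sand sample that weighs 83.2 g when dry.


Formula: MC = (W_wet - W_dry) / W_wet * 100
Water mass = 102.3 - 83.2 = 19.1 g
MC = 19.1 / 102.3 * 100 = 18.6706%

18.6706%


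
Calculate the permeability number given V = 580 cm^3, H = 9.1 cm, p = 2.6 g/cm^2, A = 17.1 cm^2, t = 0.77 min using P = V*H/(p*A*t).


Formula: Permeability Number P = (V * H) / (p * A * t)
Numerator: V * H = 580 * 9.1 = 5278.0
Denominator: p * A * t = 2.6 * 17.1 * 0.77 = 34.2342
P = 5278.0 / 34.2342 = 154.1733

Final answer: 154.1733


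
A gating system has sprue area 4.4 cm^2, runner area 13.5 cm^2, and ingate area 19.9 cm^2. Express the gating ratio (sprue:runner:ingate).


Sprue:Runner:Ingate = 1 : 13.5/4.4 : 19.9/4.4 = 1:3.07:4.52


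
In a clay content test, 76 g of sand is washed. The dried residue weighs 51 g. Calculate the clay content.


Formula: Clay% = (W_total - W_washed) / W_total * 100
Clay mass = 76 - 51 = 25 g
Clay% = 25 / 76 * 100 = 32.8947%

Final answer: 32.8947%


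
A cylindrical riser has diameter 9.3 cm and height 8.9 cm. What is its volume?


Formula: V = pi * (D/2)^2 * H  (cylinder volume)
Radius = D/2 = 9.3/2 = 4.65 cm
V = pi * 4.65^2 * 8.9 = 604.5689 cm^3

Final answer: 604.5689 cm^3


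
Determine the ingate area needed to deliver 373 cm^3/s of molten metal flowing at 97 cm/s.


Formula: A_ingate = Q / v  (continuity equation)
A = 373 cm^3/s / 97 cm/s = 3.8454 cm^2

Final answer: 3.8454 cm^2


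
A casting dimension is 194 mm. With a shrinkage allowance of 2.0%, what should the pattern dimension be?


Formula: L_pattern = L_casting * (1 + shrinkage_rate/100)
Shrinkage factor = 1 + 2.0/100 = 1.02
L_pattern = 194 mm * 1.02 = 197.8800 mm

Final answer: 197.8800 mm


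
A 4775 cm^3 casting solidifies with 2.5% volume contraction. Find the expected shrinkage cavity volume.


Formula: V_shrink = V_casting * shrinkage_pct / 100
V_shrink = 4775 cm^3 * 2.5 / 100 = 119.3750 cm^3


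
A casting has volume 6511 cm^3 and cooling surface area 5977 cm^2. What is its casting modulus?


Formula: Casting Modulus M = V / A
M = 6511 cm^3 / 5977 cm^2 = 1.0893 cm

Answer: 1.0893 cm


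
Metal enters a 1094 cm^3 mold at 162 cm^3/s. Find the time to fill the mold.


Formula: t_fill = V_mold / Q_flow
t = 1094 cm^3 / 162 cm^3/s = 6.7531 s

6.7531 s


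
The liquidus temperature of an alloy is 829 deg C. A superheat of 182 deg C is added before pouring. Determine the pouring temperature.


Formula: T_pour = T_melt + Superheat
T_pour = 829 + 182 = 1011 deg C

Final answer: 1011 deg C


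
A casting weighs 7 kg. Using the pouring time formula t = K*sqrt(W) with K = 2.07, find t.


Formula: t = K * sqrt(W)
sqrt(W) = sqrt(7) = 2.64575
t = 2.07 * 2.64575 = 5.4767 s

Answer: 5.4767 s


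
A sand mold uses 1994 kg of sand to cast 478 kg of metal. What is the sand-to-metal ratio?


Formula: Sand-to-Metal Ratio = W_sand / W_metal
Ratio = 1994 kg / 478 kg = 4.1715

4.1715


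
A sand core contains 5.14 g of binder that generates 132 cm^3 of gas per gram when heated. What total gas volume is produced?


Formula: V_gas = W_binder * gas_evolution_rate
V = 5.14 g * 132 cm^3/g = 678.4800 cm^3

Answer: 678.4800 cm^3


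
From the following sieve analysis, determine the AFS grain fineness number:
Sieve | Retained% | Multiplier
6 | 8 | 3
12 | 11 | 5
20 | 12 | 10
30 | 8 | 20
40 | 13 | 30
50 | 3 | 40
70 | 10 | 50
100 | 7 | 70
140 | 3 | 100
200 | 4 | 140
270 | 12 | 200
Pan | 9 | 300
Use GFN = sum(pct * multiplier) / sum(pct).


Formula: GFN = sum(pct * multiplier) / sum(pct)
sum(pct * multiplier) = 7819
sum(pct) = 100
GFN = 7819 / 100 = 78.19

Final answer: 78.19


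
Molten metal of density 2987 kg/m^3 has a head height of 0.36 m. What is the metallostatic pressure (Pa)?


Formula: P = rho * g * h
rho * g = 2987 * 9.81 = 29302.47 N/m^3
P = 29302.47 * 0.36 = 10548.8892 Pa


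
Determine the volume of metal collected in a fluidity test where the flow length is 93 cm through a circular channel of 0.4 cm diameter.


Formula: V = pi * (d/2)^2 * L  (cylinder volume)
Radius = 0.4/2 = 0.2 cm
V = pi * 0.2^2 * 93 = 11.6867 cm^3


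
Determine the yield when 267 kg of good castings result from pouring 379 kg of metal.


Formula: Casting Yield = (W_good / W_total) * 100
Yield = (267 kg / 379 kg) * 100 = 70.4485%

Answer: 70.4485%


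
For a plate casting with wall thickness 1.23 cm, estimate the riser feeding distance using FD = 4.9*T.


Formula: FD = 4.9 * T  (riser feeding-distance rule)
FD = 4.9 * 1.23 cm = 6.0270 cm

6.0270 cm


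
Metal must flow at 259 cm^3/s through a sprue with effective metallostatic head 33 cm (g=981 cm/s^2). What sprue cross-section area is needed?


Formula: v = sqrt(2*g*h), A = Q/v
Velocity: v = sqrt(2 * 981 * 33) = sqrt(64746) = 254.4524 cm/s
Sprue area: A = Q / v = 259 / 254.4524 = 1.0179 cm^2


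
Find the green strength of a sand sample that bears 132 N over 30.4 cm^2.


Formula: Compressive Strength = Force / Area
Strength = 132 N / 30.4 cm^2 = 4.3421 N/cm^2


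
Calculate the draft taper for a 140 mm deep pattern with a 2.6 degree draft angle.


Formula: taper = depth * tan(draft_angle)
tan(2.6 deg) = 0.0454097
taper = 140 mm * 0.0454097 = 6.3574 mm


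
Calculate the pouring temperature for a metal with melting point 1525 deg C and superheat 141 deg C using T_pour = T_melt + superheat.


Formula: T_pour = T_melt + Superheat
T_pour = 1525 + 141 = 1666 deg C

1666 deg C


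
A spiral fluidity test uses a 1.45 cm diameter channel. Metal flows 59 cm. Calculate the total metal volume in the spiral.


Formula: V = pi * (d/2)^2 * L  (cylinder volume)
Radius = 1.45/2 = 0.725 cm
V = pi * 0.725^2 * 59 = 97.4267 cm^3

Answer: 97.4267 cm^3


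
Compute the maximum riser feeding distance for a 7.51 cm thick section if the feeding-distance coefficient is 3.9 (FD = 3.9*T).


Formula: FD = 3.9 * T  (riser feeding-distance rule)
FD = 3.9 * 7.51 cm = 29.2890 cm

29.2890 cm


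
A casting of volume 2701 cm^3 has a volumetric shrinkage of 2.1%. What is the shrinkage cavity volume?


Formula: V_shrink = V_casting * shrinkage_pct / 100
V_shrink = 2701 cm^3 * 2.1 / 100 = 56.7210 cm^3

Final answer: 56.7210 cm^3


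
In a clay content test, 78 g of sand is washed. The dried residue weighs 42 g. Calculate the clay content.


Formula: Clay% = (W_total - W_washed) / W_total * 100
Clay mass = 78 - 42 = 36 g
Clay% = 36 / 78 * 100 = 46.1538%

Final answer: 46.1538%


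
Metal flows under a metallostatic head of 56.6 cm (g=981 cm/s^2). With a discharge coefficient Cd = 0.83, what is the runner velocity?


Formula: v = Cd * sqrt(2 * g * h)  (Torricelli with discharge coefficient)
2*g*h = 2 * 981 * 56.6 = 111049.2 cm^2/s^2
sqrt(111049.2) = 333.24045 cm/s
v = 0.83 * 333.24045 = 276.5896 cm/s

Answer: 276.5896 cm/s


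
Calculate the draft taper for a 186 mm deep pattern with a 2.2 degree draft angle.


Formula: taper = depth * tan(draft_angle)
tan(2.2 deg) = 0.0384161
taper = 186 mm * 0.0384161 = 7.1454 mm

7.1454 mm


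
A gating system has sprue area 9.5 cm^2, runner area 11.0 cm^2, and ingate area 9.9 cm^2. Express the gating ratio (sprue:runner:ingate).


Sprue:Runner:Ingate = 1 : 11.0/9.5 : 9.9/9.5 = 1:1.16:1.04

Final answer: 1:1.16:1.04


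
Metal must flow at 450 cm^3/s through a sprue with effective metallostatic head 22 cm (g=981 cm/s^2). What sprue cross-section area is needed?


Formula: v = sqrt(2*g*h), A = Q/v
Velocity: v = sqrt(2 * 981 * 22) = sqrt(43164) = 207.7595 cm/s
Sprue area: A = Q / v = 450 / 207.7595 = 2.1660 cm^2


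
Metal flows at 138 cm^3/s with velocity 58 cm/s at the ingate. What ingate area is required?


Formula: A_ingate = Q / v  (continuity equation)
A = 138 cm^3/s / 58 cm/s = 2.3793 cm^2

Answer: 2.3793 cm^2


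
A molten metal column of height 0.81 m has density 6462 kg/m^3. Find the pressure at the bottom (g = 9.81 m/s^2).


Formula: P = rho * g * h
rho * g = 6462 * 9.81 = 63392.22 N/m^3
P = 63392.22 * 0.81 = 51347.6982 Pa


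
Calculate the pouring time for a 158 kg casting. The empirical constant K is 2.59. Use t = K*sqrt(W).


Formula: t = K * sqrt(W)
sqrt(W) = sqrt(158) = 12.56981
t = 2.59 * 12.56981 = 32.5558 s

32.5558 s


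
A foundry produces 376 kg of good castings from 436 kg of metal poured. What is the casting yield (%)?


Formula: Casting Yield = (W_good / W_total) * 100
Yield = (376 kg / 436 kg) * 100 = 86.2385%

86.2385%


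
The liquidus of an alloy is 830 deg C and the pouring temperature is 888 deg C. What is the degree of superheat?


Formula: Superheat = T_pour - T_melt
Superheat = 888 - 830 = 58 deg C

Answer: 58 deg C


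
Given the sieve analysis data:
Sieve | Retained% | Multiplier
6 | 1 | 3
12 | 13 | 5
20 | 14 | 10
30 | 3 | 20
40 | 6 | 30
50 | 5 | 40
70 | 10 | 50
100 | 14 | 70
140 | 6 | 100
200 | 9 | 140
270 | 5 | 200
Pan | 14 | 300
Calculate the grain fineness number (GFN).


Formula: GFN = sum(pct * multiplier) / sum(pct)
sum(pct * multiplier) = 9188
sum(pct) = 100
GFN = 9188 / 100 = 91.88

Final answer: 91.88


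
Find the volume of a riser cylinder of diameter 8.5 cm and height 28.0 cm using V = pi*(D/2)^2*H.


Formula: V = pi * (D/2)^2 * H  (cylinder volume)
Radius = D/2 = 8.5/2 = 4.25 cm
V = pi * 4.25^2 * 28.0 = 1588.8605 cm^3

Final answer: 1588.8605 cm^3


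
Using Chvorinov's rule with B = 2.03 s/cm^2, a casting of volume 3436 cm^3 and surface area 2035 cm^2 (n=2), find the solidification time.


Formula: t_s = B * (V/A)^n  (Chvorinov's rule, n=2)
Modulus M = V/A = 3436/2035 = 1.688452 cm
M^2 = 1.688452^2 = 2.850870 cm^2
t_s = 2.03 * 2.850870 = 5.7873 s

Answer: 5.7873 s


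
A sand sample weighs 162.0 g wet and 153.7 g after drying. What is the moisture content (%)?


Formula: MC = (W_wet - W_dry) / W_wet * 100
Water mass = 162.0 - 153.7 = 8.3 g
MC = 8.3 / 162.0 * 100 = 5.1235%

Final answer: 5.1235%


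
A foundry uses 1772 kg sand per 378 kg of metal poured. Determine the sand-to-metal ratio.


Formula: Sand-to-Metal Ratio = W_sand / W_metal
Ratio = 1772 kg / 378 kg = 4.6878

4.6878


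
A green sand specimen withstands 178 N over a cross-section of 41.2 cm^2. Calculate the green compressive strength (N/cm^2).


Formula: Compressive Strength = Force / Area
Strength = 178 N / 41.2 cm^2 = 4.3204 N/cm^2

4.3204 N/cm^2


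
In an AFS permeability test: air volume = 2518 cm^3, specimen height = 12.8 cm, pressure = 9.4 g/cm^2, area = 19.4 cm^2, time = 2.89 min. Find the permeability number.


Formula: Permeability Number P = (V * H) / (p * A * t)
Numerator: V * H = 2518 * 12.8 = 32230.4
Denominator: p * A * t = 9.4 * 19.4 * 2.89 = 527.0204
P = 32230.4 / 527.0204 = 61.1559


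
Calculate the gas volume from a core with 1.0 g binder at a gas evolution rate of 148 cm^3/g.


Formula: V_gas = W_binder * gas_evolution_rate
V = 1.0 g * 148 cm^3/g = 148.0000 cm^3

Answer: 148.0000 cm^3


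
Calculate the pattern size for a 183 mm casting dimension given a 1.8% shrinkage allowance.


Formula: L_pattern = L_casting * (1 + shrinkage_rate/100)
Shrinkage factor = 1 + 1.8/100 = 1.018
L_pattern = 183 mm * 1.018 = 186.2940 mm

Final answer: 186.2940 mm


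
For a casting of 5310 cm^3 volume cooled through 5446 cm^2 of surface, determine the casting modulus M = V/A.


Formula: Casting Modulus M = V / A
M = 5310 cm^3 / 5446 cm^2 = 0.9750 cm

Answer: 0.9750 cm


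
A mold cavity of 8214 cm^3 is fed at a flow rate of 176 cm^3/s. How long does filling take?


Formula: t_fill = V_mold / Q_flow
t = 8214 cm^3 / 176 cm^3/s = 46.6705 s

Answer: 46.6705 s


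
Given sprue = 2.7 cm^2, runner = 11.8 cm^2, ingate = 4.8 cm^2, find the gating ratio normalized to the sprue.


Sprue:Runner:Ingate = 1 : 11.8/2.7 : 4.8/2.7 = 1:4.37:1.78

1:4.37:1.78


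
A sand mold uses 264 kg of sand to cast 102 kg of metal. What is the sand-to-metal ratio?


Formula: Sand-to-Metal Ratio = W_sand / W_metal
Ratio = 264 kg / 102 kg = 2.5882

Final answer: 2.5882


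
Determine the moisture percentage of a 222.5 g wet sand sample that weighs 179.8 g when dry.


Formula: MC = (W_wet - W_dry) / W_wet * 100
Water mass = 222.5 - 179.8 = 42.7 g
MC = 42.7 / 222.5 * 100 = 19.1910%


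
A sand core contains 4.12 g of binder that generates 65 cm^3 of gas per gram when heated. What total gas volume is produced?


Formula: V_gas = W_binder * gas_evolution_rate
V = 4.12 g * 65 cm^3/g = 267.8000 cm^3

267.8000 cm^3


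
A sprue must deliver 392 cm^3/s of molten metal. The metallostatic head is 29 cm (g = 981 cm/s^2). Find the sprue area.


Formula: v = sqrt(2*g*h), A = Q/v
Velocity: v = sqrt(2 * 981 * 29) = sqrt(56898) = 238.5330 cm/s
Sprue area: A = Q / v = 392 / 238.5330 = 1.6434 cm^2


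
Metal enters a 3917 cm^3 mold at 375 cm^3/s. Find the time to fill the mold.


Formula: t_fill = V_mold / Q_flow
t = 3917 cm^3 / 375 cm^3/s = 10.4453 s

Final answer: 10.4453 s


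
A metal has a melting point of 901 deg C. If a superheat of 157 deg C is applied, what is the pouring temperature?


Formula: T_pour = T_melt + Superheat
T_pour = 901 + 157 = 1058 deg C

Final answer: 1058 deg C


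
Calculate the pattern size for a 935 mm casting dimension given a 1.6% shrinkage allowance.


Formula: L_pattern = L_casting * (1 + shrinkage_rate/100)
Shrinkage factor = 1 + 1.6/100 = 1.016
L_pattern = 935 mm * 1.016 = 949.9600 mm


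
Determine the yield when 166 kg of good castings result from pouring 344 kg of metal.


Formula: Casting Yield = (W_good / W_total) * 100
Yield = (166 kg / 344 kg) * 100 = 48.2558%

Answer: 48.2558%


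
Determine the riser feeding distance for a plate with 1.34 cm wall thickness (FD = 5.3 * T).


Formula: FD = 5.3 * T  (riser feeding-distance rule)
FD = 5.3 * 1.34 cm = 7.1020 cm

7.1020 cm


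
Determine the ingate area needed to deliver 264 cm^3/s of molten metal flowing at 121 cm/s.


Formula: A_ingate = Q / v  (continuity equation)
A = 264 cm^3/s / 121 cm/s = 2.1818 cm^2


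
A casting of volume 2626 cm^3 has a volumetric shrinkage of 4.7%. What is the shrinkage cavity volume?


Formula: V_shrink = V_casting * shrinkage_pct / 100
V_shrink = 2626 cm^3 * 4.7 / 100 = 123.4220 cm^3


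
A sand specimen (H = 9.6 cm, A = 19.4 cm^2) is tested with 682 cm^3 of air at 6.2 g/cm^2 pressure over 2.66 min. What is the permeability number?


Formula: Permeability Number P = (V * H) / (p * A * t)
Numerator: V * H = 682 * 9.6 = 6547.2
Denominator: p * A * t = 6.2 * 19.4 * 2.66 = 319.9448
P = 6547.2 / 319.9448 = 20.4635

Answer: 20.4635


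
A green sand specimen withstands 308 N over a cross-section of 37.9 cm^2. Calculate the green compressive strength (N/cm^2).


Formula: Compressive Strength = Force / Area
Strength = 308 N / 37.9 cm^2 = 8.1266 N/cm^2


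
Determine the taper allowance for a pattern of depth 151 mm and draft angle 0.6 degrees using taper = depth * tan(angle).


Formula: taper = depth * tan(draft_angle)
tan(0.6 deg) = 0.0104724
taper = 151 mm * 0.0104724 = 1.5813 mm

Final answer: 1.5813 mm


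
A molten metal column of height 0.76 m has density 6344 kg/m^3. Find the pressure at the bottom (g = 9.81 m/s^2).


Formula: P = rho * g * h
rho * g = 6344 * 9.81 = 62234.64 N/m^3
P = 62234.64 * 0.76 = 47298.3264 Pa

47298.3264 Pa


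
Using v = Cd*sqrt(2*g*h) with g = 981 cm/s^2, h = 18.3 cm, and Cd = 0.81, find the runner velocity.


Formula: v = Cd * sqrt(2 * g * h)  (Torricelli with discharge coefficient)
2*g*h = 2 * 981 * 18.3 = 35904.6 cm^2/s^2
sqrt(35904.6) = 189.48509 cm/s
v = 0.81 * 189.48509 = 153.4829 cm/s

Final answer: 153.4829 cm/s


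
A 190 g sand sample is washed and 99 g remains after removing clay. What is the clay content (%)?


Formula: Clay% = (W_total - W_washed) / W_total * 100
Clay mass = 190 - 99 = 91 g
Clay% = 91 / 190 * 100 = 47.8947%


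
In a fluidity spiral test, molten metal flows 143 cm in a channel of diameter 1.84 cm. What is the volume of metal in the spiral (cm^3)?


Formula: V = pi * (d/2)^2 * L  (cylinder volume)
Radius = 1.84/2 = 0.92 cm
V = pi * 0.92^2 * 143 = 380.2433 cm^3

380.2433 cm^3


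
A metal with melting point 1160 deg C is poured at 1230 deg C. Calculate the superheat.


Formula: Superheat = T_pour - T_melt
Superheat = 1230 - 1160 = 70 deg C

Final answer: 70 deg C


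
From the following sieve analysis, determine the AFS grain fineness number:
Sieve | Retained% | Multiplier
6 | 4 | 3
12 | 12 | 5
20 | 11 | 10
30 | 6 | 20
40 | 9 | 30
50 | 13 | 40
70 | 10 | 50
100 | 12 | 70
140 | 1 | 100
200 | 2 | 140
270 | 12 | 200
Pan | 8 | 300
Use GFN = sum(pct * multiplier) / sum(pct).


Formula: GFN = sum(pct * multiplier) / sum(pct)
sum(pct * multiplier) = 7612
sum(pct) = 100
GFN = 7612 / 100 = 76.12

Answer: 76.12


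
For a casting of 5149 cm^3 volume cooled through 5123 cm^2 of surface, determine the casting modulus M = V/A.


Formula: Casting Modulus M = V / A
M = 5149 cm^3 / 5123 cm^2 = 1.0051 cm

Answer: 1.0051 cm


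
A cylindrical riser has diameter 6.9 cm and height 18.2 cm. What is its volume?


Formula: V = pi * (D/2)^2 * H  (cylinder volume)
Radius = D/2 = 6.9/2 = 3.45 cm
V = pi * 3.45^2 * 18.2 = 680.5491 cm^3


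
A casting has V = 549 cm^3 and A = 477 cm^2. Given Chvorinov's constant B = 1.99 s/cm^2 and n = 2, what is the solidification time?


Formula: t_s = B * (V/A)^n  (Chvorinov's rule, n=2)
Modulus M = V/A = 549/477 = 1.150943 cm
M^2 = 1.150943^2 = 1.324670 cm^2
t_s = 1.99 * 1.324670 = 2.6361 s

Final answer: 2.6361 s


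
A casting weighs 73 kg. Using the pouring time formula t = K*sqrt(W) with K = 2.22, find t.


Formula: t = K * sqrt(W)
sqrt(W) = sqrt(73) = 8.54400
t = 2.22 * 8.54400 = 18.9677 s

Answer: 18.9677 s


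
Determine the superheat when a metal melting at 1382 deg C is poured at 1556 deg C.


Formula: Superheat = T_pour - T_melt
Superheat = 1556 - 1382 = 174 deg C

Final answer: 174 deg C


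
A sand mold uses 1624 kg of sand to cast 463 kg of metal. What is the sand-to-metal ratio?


Formula: Sand-to-Metal Ratio = W_sand / W_metal
Ratio = 1624 kg / 463 kg = 3.5076

3.5076


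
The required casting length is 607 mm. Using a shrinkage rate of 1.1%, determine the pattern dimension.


Formula: L_pattern = L_casting * (1 + shrinkage_rate/100)
Shrinkage factor = 1 + 1.1/100 = 1.011
L_pattern = 607 mm * 1.011 = 613.6770 mm


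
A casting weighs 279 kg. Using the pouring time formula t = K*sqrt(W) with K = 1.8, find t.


Formula: t = K * sqrt(W)
sqrt(W) = sqrt(279) = 16.70329
t = 1.8 * 16.70329 = 30.0659 s

Final answer: 30.0659 s


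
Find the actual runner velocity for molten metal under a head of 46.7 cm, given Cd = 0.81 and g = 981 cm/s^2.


Formula: v = Cd * sqrt(2 * g * h)  (Torricelli with discharge coefficient)
2*g*h = 2 * 981 * 46.7 = 91625.4 cm^2/s^2
sqrt(91625.4) = 302.69688 cm/s
v = 0.81 * 302.69688 = 245.1845 cm/s

Final answer: 245.1845 cm/s


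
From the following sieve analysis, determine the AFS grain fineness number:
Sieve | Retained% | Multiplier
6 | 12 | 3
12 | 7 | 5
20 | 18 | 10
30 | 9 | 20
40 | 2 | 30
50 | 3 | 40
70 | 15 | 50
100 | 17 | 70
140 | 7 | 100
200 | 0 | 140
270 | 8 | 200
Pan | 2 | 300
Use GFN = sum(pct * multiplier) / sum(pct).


Formula: GFN = sum(pct * multiplier) / sum(pct)
sum(pct * multiplier) = 5451
sum(pct) = 100
GFN = 5451 / 100 = 54.51

Answer: 54.51


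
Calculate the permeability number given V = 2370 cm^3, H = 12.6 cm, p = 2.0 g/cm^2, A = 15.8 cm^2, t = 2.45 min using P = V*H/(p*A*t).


Formula: Permeability Number P = (V * H) / (p * A * t)
Numerator: V * H = 2370 * 12.6 = 29862.0
Denominator: p * A * t = 2.0 * 15.8 * 2.45 = 77.42
P = 29862.0 / 77.42 = 385.7143

385.7143


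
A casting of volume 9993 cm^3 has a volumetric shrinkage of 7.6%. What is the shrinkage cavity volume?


Formula: V_shrink = V_casting * shrinkage_pct / 100
V_shrink = 9993 cm^3 * 7.6 / 100 = 759.4680 cm^3

759.4680 cm^3


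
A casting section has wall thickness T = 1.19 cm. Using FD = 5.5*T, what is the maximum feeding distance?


Formula: FD = 5.5 * T  (riser feeding-distance rule)
FD = 5.5 * 1.19 cm = 6.5450 cm

6.5450 cm


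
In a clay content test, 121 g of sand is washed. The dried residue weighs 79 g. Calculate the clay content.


Formula: Clay% = (W_total - W_washed) / W_total * 100
Clay mass = 121 - 79 = 42 g
Clay% = 42 / 121 * 100 = 34.7107%

34.7107%


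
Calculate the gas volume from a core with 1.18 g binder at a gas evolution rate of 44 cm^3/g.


Formula: V_gas = W_binder * gas_evolution_rate
V = 1.18 g * 44 cm^3/g = 51.9200 cm^3

Answer: 51.9200 cm^3


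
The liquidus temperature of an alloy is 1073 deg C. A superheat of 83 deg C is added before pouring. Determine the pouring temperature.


Formula: T_pour = T_melt + Superheat
T_pour = 1073 + 83 = 1156 deg C


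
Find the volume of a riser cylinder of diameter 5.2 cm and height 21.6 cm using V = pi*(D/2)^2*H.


Formula: V = pi * (D/2)^2 * H  (cylinder volume)
Radius = D/2 = 5.2/2 = 2.6 cm
V = pi * 2.6^2 * 21.6 = 458.7228 cm^3

Answer: 458.7228 cm^3


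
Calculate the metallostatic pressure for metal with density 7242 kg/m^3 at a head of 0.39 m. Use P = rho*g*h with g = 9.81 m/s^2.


Formula: P = rho * g * h
rho * g = 7242 * 9.81 = 71044.02 N/m^3
P = 71044.02 * 0.39 = 27707.1678 Pa

Final answer: 27707.1678 Pa


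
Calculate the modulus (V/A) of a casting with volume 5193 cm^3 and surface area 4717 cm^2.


Formula: Casting Modulus M = V / A
M = 5193 cm^3 / 4717 cm^2 = 1.1009 cm


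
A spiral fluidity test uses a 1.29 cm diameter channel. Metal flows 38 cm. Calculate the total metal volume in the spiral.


Formula: V = pi * (d/2)^2 * L  (cylinder volume)
Radius = 1.29/2 = 0.645 cm
V = pi * 0.645^2 * 38 = 49.6653 cm^3

49.6653 cm^3


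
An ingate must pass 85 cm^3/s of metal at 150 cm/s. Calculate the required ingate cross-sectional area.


Formula: A_ingate = Q / v  (continuity equation)
A = 85 cm^3/s / 150 cm/s = 0.5667 cm^2

Answer: 0.5667 cm^2


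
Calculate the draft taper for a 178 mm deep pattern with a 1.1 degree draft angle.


Formula: taper = depth * tan(draft_angle)
tan(1.1 deg) = 0.0192010
taper = 178 mm * 0.0192010 = 3.4178 mm

Answer: 3.4178 mm
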